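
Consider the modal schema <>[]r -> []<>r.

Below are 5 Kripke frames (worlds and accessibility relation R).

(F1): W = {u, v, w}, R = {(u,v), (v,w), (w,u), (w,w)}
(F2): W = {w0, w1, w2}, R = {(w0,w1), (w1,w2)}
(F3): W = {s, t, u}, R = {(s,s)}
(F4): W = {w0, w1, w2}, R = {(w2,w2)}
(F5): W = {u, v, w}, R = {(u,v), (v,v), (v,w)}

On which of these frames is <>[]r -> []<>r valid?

(F3), (F4)

The schema corresponds to convergence: forall x forall y forall z (Rxy & Rxz -> exists w (Ryw & Rzw)).
(F1): fails — Rww and Rwu but w and u have no common successor.
(F2): fails — Rw1w2 and Rw1w2 but w2 and w2 have no common successor.
(F3): condition met.
(F4): condition met.
(F5): fails — Rvv and Rvw but v and w have no common successor.
Valid on: (F3), (F4).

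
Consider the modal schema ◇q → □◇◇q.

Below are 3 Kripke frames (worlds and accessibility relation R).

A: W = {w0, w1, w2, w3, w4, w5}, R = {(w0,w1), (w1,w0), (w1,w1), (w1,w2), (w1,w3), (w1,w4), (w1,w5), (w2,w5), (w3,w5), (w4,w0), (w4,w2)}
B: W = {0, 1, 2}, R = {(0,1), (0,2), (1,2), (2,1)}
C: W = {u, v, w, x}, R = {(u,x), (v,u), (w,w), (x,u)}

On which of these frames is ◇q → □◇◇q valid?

This is the axiom for a generalized confluence (Geach) condition; its first-order frame correspondent is ∀x ∀y ∀z ((xRy ∧ xRz) → ∃w (y = w ∧ zR²w)).
A: fails — w1Rw0, w1Rw2 but no w with w0=w and w2R²w.
B: fails — 0R1, 0R2 but no w with 1=w and 2R²w.
C: satisfies the condition.
Valid on: C.

C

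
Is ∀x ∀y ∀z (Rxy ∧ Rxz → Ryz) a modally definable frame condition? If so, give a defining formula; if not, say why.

The condition is the Euclidean property. A defining modal formula is ◇p → □◇p.
Suppose ◇p→□◇p is valid. Take Rxy, Rxz and set V(p)={y}. Then ◇p at x, so □◇p at x, so ◇p at z, so some w with Rzw has p; w=y, i.e. Rzy. By symmetry of the argument, Ryz.

Yes, by ◇p → □◇p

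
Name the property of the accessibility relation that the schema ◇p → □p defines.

partial functionality

This schema is the CD axiom.
It corresponds to partial functionality: ∀x ∀y ∀z (Rxy ∧ Rxz → y = z).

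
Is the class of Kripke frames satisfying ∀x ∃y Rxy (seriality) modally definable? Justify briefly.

Yes — defined by □q → ◇q

Yes: it is seriality, defined by the D schema □q → ◇q.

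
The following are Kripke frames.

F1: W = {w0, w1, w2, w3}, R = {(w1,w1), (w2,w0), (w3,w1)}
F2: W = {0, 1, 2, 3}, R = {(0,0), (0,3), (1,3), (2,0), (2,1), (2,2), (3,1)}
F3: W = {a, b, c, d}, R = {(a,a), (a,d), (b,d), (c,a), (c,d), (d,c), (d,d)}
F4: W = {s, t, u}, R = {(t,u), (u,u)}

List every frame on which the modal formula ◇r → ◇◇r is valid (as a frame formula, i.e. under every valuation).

F3, F4

Frame correspondent (Sahlqvist): ∀x ∀y (xRy → ∃w (y = w ∧ xR²w)) — i.e. a generalized confluence (Geach) condition.
F1: fails — w2Rw0 but no w with w0=w and w2R²w.
F2: fails — 1R3 but no w with 3=w and 1R²w.
F3: satisfies the condition.
F4: satisfies the condition.
Valid on: F3, F4.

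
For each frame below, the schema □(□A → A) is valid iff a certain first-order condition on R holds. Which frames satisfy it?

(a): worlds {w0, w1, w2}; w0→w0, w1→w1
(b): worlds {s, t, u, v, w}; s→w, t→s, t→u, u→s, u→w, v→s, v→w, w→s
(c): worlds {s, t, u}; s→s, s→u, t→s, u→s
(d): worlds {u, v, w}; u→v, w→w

This is the axiom for shift-reflexivity; its first-order frame correspondent is ∀x ∀y (Rxy → Ryy).
(a): ✓.
(b): fails — Ruw but not Rww.
(c): fails — Rsu but not Ruu.
(d): fails — Ruv but not Rvv.
Valid on: (a).

(a)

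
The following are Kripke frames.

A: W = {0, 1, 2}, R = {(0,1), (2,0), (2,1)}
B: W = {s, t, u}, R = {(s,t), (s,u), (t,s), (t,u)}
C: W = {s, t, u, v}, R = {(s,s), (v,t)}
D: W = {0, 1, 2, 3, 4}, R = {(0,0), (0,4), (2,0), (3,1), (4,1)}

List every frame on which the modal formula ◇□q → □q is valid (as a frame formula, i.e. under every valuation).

none

Frame correspondent (Sahlqvist): ∀x ∀y ∀z (Rxy ∧ Rxz → Ryz) — i.e. the Euclidean property.
A: fails — R01 and R01 but not R11.
B: fails — Rsu and Rsu but not Ruu.
C: fails — Rvt and Rvt but not Rtt.
D: fails — R04 and R00 but not R40.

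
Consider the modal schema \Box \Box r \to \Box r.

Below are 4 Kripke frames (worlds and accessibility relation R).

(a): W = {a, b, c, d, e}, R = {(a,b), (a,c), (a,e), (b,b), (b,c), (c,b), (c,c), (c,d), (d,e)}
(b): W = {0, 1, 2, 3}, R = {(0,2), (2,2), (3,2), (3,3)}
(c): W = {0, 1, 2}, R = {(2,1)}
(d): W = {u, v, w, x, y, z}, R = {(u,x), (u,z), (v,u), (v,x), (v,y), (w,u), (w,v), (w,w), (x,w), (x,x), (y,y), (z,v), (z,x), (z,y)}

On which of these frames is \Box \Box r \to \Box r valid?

(b)

The schema corresponds to density: \forall x \forall y (Rxy \to \exists z (Rxz \wedge Rzy)).
(a): fails — Rde but no z with Rdz and Rze.
(b): condition met.
(c): fails — R21 but no z with R2z and Rz1.
(d): fails — Ruz but no t with Rut and Rtz.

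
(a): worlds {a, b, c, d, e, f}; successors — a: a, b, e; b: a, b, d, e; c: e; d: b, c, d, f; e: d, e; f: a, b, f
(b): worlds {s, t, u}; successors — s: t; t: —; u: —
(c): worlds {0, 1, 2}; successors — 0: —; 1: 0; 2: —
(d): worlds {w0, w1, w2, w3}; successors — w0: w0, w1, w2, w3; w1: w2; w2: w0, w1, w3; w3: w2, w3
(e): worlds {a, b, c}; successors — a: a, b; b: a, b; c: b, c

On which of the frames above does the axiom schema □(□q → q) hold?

(e)

This is the axiom for shift-reflexivity; its first-order frame correspondent is ∀x ∀y (Rxy → Ryy).
(a): fails — Rdc but not Rcc.
(b): fails — Rst but not Rtt.
(c): fails — R10 but not R00.
(d): fails — Rw1w2 but not Rw2w2.
(e): condition met.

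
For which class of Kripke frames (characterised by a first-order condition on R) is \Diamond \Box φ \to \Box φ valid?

the Euclidean property

Replacing φ by ¬φ and contraposing gives the equivalent schema ◇φ → □◇φ.
Suppose ◇φ→□◇φ is valid. Take Rxy, Rxz and set V(φ)={y}. Then ◇φ at x, so □◇φ at x, so ◇φ at z, so some w with Rzw has φ; w=y, i.e. Rzy. By symmetry of the argument, Ryz.
Conversely, any frame satisfying \forall x \forall y \forall z (Rxy \wedge Rxz \to Ryz) validates the schema.
So the correspondent is the Euclidean property.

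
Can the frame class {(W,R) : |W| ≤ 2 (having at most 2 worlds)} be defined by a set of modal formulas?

Not modally definable

Modal frame validity is preserved under disjoint unions.
Any modal formula valid on each of 3 disjoint one-world frames is valid on their disjoint union (validity is preserved under disjoint unions). Each one-world frame has |W|=1≤2, but the union has |W|=3.
Hence having at most 2 worlds is not modally definable.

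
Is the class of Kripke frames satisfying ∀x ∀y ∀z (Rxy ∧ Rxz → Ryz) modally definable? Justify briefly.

This is a Sahlqvist condition; the 5 axiom ◇r → □◇r defines it.
Suppose ◇r→□◇r is valid. Take Rxy, Rxz and set V(r)={y}. Then ◇r at x, so □◇r at x, so ◇r at z, so some w with Rzw has r; w=y, i.e. Rzy. By symmetry of the argument, Ryz.

Yes — defined by ◇r → □◇r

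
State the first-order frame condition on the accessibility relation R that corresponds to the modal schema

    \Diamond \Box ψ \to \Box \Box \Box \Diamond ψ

This is a Sahlqvist (Geach-type) schema ◇^1□^1ψ → □^3◇^1ψ.
Minimal-valuation argument: fix x; take any y with xR^1y and any z with xR^3z. Set V(ψ) to the set of worlds R-reachable from y in exactly 1 step. Then □^1ψ holds at y, so the antecedent holds at x; validity forces ◇^1ψ at z, giving a w with zR^1w and yR^1w.
First-order correspondent: \forall x \forall y \forall z ((xRy \wedge x R^3 z) \to \exists w (yRw \wedge zRw)).

\forall x \forall y \forall z ((xRy \wedge x R^3 z) \to \exists w (yRw \wedge zRw))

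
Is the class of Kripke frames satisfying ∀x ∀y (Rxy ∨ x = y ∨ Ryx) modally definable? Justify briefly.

No — not modally definable

Modal frame validity is preserved under disjoint unions.
Take 4 disjoint single-world reflexive frames: each is trivially connected, but their disjoint union has 4 worlds with no edge between distinct components, so it is not connected.
So the class is not modally definable.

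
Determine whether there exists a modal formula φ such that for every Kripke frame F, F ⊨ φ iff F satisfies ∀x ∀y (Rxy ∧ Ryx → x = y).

No

If a class were modally definable it would be closed under surjective bounded morphisms (Goldblatt–Thomason).
The 6-cycle (worlds a,b,c,d,e,f with a→b→c→d→e→f→a) is antisymmetric. Sending even-indexed worlds to s and odd-indexed worlds to t is a surjective bounded morphism onto the two-world frame with s↔t, which is not antisymmetric.
Hence antisymmetry is not modally definable.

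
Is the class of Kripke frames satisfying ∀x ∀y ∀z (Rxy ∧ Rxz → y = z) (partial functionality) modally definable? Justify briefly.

The condition is partial functionality. A defining modal formula is ◇r → □r.
Suppose ◇r→□r is valid. Take Rxy, Rxz and set V(r)={y}. Then ◇r at x, so □r at x, so r at z, i.e. z=y.

Yes — defined by ◇r → □r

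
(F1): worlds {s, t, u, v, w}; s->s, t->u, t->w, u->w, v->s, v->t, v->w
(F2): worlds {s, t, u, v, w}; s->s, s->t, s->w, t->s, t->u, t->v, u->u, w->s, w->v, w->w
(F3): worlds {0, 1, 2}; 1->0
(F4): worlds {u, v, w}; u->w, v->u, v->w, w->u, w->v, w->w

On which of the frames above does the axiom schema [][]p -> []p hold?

(F4)

The schema corresponds to density: forall x forall y (Rxy -> exists z (Rxz & Rzy)).
(F1): fails — Ruw but no z with Ruz and Rzw.
(F2): fails — Rtv but no z with Rtz and Rzv.
(F3): fails — R10 but no z with R1z and Rz0.
(F4): ✓.
Valid on: (F4).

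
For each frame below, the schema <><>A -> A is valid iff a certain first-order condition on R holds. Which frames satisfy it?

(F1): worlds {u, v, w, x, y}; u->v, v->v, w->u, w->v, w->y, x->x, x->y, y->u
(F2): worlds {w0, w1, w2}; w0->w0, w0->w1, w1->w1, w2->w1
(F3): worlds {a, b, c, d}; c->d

This is the axiom for a generalized confluence (Geach) condition; its first-order frame correspondent is forall x forall y (x R^2 y -> exists w (y = w & x = w)).
(F1): fails — uR²v but v ≠ u.
(F2): fails — w0R²w1 but w1 ≠ w0.
(F3): ✓.

(F3)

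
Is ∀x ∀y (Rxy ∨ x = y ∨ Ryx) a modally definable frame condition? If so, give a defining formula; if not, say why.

No — not modally definable

If a class were modally definable it would be closed under disjoint unions (Goldblatt–Thomason).
Take 4 disjoint single-world reflexive frames: each is trivially connected, but their disjoint union has 4 worlds with no edge between distinct components, so it is not connected.
So no modal formula (or set of formulas) defines exactly the connected frames.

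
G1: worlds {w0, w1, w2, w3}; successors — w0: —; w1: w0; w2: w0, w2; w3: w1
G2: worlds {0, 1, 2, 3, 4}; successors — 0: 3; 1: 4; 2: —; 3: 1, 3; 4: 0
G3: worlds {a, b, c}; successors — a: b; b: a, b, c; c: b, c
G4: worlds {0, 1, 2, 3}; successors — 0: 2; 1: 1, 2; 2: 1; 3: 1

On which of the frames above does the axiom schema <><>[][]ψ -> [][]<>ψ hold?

G3, G4

Frame correspondent (Sahlqvist): forall x forall y forall z ((x R^2 y & x R^2 z) -> exists w (y R^2 w & zRw)) — i.e. a generalized confluence (Geach) condition.
G1: fails — w2R²w0, w2R²w0 but no w with w0R²w and w0Rw.
G2: fails — 0R²1, 0R²1 but no w with 1R²w and 1Rw.
G3: ✓.
G4: ✓.
Valid on: G3, G4.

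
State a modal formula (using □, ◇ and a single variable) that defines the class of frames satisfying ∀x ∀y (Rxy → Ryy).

□(□s → s)

This is shift-reflexivity; the standard corresponding axiom is T□: □(□s → s).
Suppose □(□s→s) is valid. Take Rxy and set V(s)={w : Ryw}. Then at y, □s holds; since □(□s→s) at x, □s→s at y, so s at y, i.e. Ryy.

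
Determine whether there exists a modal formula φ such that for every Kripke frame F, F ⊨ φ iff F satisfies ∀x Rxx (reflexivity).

Yes: it is reflexivity, defined by the T schema □r → r.

Yes — defined by □r → r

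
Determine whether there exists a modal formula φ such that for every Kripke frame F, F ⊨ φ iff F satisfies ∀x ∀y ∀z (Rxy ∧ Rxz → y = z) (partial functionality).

Yes, by ◇q → □q

The condition is partial functionality. A defining modal formula is ◇q → □q.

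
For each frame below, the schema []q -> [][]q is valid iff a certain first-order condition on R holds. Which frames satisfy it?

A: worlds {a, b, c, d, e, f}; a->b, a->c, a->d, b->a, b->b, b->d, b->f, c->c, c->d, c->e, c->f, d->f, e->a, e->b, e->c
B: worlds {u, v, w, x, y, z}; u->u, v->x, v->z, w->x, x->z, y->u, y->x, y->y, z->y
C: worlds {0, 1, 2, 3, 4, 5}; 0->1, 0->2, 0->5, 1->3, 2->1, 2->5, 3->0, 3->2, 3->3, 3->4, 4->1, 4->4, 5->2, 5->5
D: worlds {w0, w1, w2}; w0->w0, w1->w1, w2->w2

D

Frame correspondent (Sahlqvist): forall x forall y forall z (Rxy & Ryz -> Rxz) — i.e. transitivity.
A: fails — Reb and Rbf but not Ref.
B: fails — Ryx and Rxz but not Ryz.
C: fails — R34 and R41 but not R31.
D: satisfies the condition.
Valid on: D.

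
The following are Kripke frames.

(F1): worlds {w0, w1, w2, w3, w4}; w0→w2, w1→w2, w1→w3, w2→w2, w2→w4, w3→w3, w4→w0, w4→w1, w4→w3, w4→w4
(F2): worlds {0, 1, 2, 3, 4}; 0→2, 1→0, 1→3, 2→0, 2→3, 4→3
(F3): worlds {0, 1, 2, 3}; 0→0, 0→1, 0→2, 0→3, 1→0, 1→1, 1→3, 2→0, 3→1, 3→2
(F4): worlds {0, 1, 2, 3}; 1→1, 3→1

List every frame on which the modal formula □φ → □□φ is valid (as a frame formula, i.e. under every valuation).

(F4)

Frame correspondent (Sahlqvist): ∀x ∀y ∀z (Rxy ∧ Ryz → Rxz) — i.e. transitivity.
(F1): fails — Rw1w2 and Rw2w4 but not Rw1w4.
(F2): fails — R10 and R02 but not R12.
(F3): fails — R10 and R02 but not R12.
(F4): ✓.
Valid on: (F4).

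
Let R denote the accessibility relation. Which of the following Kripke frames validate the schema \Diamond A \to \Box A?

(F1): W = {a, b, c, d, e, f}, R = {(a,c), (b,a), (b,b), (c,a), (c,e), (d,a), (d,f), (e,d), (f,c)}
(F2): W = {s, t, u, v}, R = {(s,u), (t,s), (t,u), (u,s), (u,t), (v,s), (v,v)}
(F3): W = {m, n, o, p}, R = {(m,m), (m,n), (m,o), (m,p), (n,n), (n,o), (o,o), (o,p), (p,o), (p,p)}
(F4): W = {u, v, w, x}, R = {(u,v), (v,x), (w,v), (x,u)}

(F4)

Frame correspondent (Sahlqvist): \forall x \forall y \forall z (Rxy \wedge Rxz \to y = z) — i.e. partial functionality.
(F1): fails — b sees both a and b.
(F2): fails — t sees both s and u.
(F3): fails — m sees both m and n.
(F4): condition met.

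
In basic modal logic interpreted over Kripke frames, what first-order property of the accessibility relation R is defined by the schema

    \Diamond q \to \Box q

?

Partial functionality

This is the CD axiom.
Its frame correspondent is partial functionality — \forall x \forall y \forall z (Rxy \wedge Rxz \to y = z).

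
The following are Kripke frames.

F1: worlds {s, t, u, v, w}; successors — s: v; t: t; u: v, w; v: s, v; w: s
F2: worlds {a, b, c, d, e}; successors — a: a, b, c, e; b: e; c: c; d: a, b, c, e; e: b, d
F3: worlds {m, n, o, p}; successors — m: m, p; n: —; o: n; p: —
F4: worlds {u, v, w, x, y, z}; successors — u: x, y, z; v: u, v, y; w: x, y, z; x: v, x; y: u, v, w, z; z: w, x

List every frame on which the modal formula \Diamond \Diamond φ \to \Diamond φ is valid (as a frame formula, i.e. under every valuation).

F3

The schema corresponds to transitivity: \forall x \forall y \forall z (Rxy \wedge Ryz \to Rxz).
F1: fails — Ruv and Rvs but not Rus.
F2: fails — Rde and Red but not Rdd.
F3: ✓.
F4: fails — Ruz and Rzw but not Ruw.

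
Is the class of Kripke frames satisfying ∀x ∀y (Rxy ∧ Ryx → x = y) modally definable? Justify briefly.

Any modally definable frame class is closed under surjective bounded morphisms.
The 8-cycle (worlds s,t,u,v,w,x,y,z with s→t→u→v→w→x→y→z→s) is antisymmetric. Sending even-indexed worlds to s and odd-indexed worlds to t is a surjective bounded morphism onto the two-world frame with s↔t, which is not antisymmetric.
Hence antisymmetry is not modally definable.

Not definable by any modal formula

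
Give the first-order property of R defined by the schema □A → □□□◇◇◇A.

This is a Sahlqvist (Geach-type) schema ◇^0□^1A → □^3◇^3A.
First-order correspondent: ∀x ∀z (xR³z → ∃w (xRw ∧ zR³w)).

∀x ∀z (xR³z → ∃w (xRw ∧ zR³w))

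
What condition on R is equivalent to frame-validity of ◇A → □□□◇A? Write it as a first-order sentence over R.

∀x ∀y ∀z ((xRy ∧ xR³z) → ∃w (y = w ∧ zRw))

This is a Sahlqvist (Geach-type) schema ◇^1□^0A → □^3◇^1A.
Minimal-valuation argument: fix x; take any y with xR^1y and any z with xR^3z. Set V(A) to the set of worlds R-reachable from y in exactly 0 steps. Then □^0A holds at y, so the antecedent holds at x; validity forces ◇^1A at z, giving a w with zR^1w and yR^0w.
First-order correspondent: ∀x ∀y ∀z ((xRy ∧ xR³z) → ∃w (y = w ∧ zRw)).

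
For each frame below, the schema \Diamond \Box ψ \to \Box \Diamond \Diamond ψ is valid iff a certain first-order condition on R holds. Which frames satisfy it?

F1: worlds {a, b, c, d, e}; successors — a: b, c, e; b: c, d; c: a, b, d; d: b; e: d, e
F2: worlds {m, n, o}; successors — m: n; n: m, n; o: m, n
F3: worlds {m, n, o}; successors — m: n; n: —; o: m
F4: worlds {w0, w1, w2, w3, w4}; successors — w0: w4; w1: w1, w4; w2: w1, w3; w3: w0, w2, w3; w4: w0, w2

This is the axiom for a generalized confluence (Geach) condition; its first-order frame correspondent is \forall x \forall y \forall z ((xRy \wedge xRz) \to \exists w (yRw \wedge z R^2 w)).
F1: fails — bRd, bRd but no w with dRw and dR²w.
F2: ✓.
F3: fails — mRn, mRn but no w with nRw and nR²w.
F4: fails — w0Rw4, w0Rw4 but no w with w4Rw and w4R²w.

F2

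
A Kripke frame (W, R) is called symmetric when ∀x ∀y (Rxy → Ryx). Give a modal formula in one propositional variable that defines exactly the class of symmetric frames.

The condition is symmetry. The B schema p → □◇p defines it.

p → □◇p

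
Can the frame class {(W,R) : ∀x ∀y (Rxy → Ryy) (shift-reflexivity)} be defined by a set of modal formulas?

Yes — defined by □(□p → p)

The condition is shift-reflexivity. A defining modal formula is □(□p → p).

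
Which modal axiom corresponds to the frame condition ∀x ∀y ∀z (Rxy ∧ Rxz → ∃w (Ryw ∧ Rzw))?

◇□p → □◇p

A defining formula is ◇□p → □◇p (the .2 axiom).
Suppose ◇□p→□◇p is valid. Take Rxy, Rxz and set V(p)={w : Ryw}. Then □p at y so ◇□p at x, so □◇p at x, so ◇p at z, giving w with Rzw and Ryw.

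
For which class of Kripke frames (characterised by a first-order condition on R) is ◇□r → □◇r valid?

convergence: ∀x ∀y ∀z (Rxy ∧ Rxz → ∃w (Ryw ∧ Rzw))

Suppose ◇□r→□◇r is valid. Take Rxy, Rxz and set V(r)={w : Ryw}. Then □r at y so ◇□r at x, so □◇r at x, so ◇r at z, giving w with Rzw and Ryw.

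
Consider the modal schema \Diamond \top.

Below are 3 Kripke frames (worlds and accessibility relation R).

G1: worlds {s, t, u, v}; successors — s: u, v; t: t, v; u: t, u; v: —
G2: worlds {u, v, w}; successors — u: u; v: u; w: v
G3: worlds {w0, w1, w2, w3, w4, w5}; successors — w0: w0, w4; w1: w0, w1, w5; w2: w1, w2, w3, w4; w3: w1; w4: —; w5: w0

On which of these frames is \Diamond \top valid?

This is the axiom for seriality; its first-order frame correspondent is \forall x \exists y Rxy.
G1: fails — world v has no successor.
G2: holds.
G3: fails — world w4 has no successor.

G2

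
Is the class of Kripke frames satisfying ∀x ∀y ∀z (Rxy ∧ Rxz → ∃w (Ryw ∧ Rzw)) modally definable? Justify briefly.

Yes, by ◇□p → □◇p

The condition is convergence. A defining modal formula is ◇□p → □◇p.
Suppose ◇□p→□◇p is valid. Take Rxy, Rxz and set V(p)={w : Ryw}. Then □p at y so ◇□p at x, so □◇p at x, so ◇p at z, giving w with Rzw and Ryw.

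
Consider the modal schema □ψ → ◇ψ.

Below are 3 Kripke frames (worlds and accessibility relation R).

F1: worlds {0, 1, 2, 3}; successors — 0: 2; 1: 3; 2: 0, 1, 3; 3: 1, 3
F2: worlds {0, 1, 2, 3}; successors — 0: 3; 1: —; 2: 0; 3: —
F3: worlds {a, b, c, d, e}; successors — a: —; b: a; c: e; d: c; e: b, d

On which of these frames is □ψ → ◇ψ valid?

F1

Frame correspondent (Sahlqvist): ∀x ∃y Rxy — i.e. seriality.
F1: holds.
F2: fails — world 1 has no successor.
F3: fails — world a has no successor.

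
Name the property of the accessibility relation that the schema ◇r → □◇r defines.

the Euclidean property: ∀x ∀y ∀z (Rxy ∧ Rxz → Ryz)

This schema is the 5 axiom.
Its frame correspondent is the Euclidean property — ∀x ∀y ∀z (Rxy ∧ Rxz → Ryz).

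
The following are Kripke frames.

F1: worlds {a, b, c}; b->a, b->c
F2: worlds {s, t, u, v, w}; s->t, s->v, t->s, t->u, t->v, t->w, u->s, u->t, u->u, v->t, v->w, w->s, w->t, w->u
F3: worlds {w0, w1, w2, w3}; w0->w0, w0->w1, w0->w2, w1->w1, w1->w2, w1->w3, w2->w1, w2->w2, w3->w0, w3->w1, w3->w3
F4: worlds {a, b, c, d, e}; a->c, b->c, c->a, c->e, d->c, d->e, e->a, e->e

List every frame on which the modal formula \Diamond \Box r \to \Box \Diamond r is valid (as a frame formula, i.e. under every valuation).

This is the axiom for convergence; its first-order frame correspondent is \forall x \forall y \forall z (Rxy \wedge Rxz \to \exists w (Ryw \wedge Rzw)).
F1: fails — Rba and Rba but a and a have no common successor.
F2: ✓.
F3: ✓.
F4: fails — Rce and Rca but e and a have no common successor.

F2, F3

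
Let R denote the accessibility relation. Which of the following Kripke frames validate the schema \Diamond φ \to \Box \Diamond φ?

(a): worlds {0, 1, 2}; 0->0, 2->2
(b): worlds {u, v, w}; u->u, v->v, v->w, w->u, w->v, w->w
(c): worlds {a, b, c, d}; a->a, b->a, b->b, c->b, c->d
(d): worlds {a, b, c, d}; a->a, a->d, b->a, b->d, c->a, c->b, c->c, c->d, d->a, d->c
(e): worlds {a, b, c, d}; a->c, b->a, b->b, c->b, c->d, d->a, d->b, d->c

This is the axiom for the Euclidean property; its first-order frame correspondent is \forall x \forall y \forall z (Rxy \wedge Rxz \to Ryz).
(a): satisfies the condition.
(b): fails — Rwu and Rww but not Ruw.
(c): fails — Rba and Rbb but not Rab.
(d): fails — Rad and Rad but not Rdd.
(e): fails — Rac and Rac but not Rcc.

(a)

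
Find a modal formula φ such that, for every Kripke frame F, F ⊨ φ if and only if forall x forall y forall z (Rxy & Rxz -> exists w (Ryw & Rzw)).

A defining formula is ◇□s → □◇s (the .2 axiom).

◇□s → □◇s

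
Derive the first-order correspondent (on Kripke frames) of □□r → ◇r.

This is a Sahlqvist (Geach-type) schema ◇^0□^2r → □^0◇^1r.
Minimal-valuation argument: fix x; take any y with xR^0y and any z with xR^0z. Set V(r) to the set of worlds R-reachable from y in exactly 2 steps. Then □^2r holds at y, so the antecedent holds at x; validity forces ◇^1r at z, giving a w with zR^1w and yR^2w.
First-order correspondent: ∀x ∃w (xR²w ∧ xRw).

∀x ∃w (xR²w ∧ xRw)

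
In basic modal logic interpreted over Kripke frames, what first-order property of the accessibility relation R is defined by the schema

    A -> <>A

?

reflexivity

This is frame-equivalent to □A → A (substitute ¬A for A and contrapose).
Suppose □A→A is valid. At any x set V(A)={w : Rxw}. Then □A holds at x, so A holds at x, i.e. Rxx.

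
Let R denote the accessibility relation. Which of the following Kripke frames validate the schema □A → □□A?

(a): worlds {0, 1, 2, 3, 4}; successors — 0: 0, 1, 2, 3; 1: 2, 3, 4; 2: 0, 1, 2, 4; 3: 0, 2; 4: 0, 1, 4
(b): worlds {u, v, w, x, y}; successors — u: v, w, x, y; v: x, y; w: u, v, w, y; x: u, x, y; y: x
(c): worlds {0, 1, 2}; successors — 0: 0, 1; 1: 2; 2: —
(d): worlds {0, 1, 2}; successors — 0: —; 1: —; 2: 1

(d)

The schema corresponds to transitivity: ∀x ∀y ∀z (Rxy ∧ Ryz → Rxz).
(a): fails — R32 and R21 but not R31.
(b): fails — Ryx and Rxu but not Ryu.
(c): fails — R01 and R12 but not R02.
(d): satisfies the condition.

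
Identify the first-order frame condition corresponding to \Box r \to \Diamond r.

seriality

Suppose □r→◇r is valid. At any x set V(r)=W. Then □r at x, so ◇r at x, so x has a successor.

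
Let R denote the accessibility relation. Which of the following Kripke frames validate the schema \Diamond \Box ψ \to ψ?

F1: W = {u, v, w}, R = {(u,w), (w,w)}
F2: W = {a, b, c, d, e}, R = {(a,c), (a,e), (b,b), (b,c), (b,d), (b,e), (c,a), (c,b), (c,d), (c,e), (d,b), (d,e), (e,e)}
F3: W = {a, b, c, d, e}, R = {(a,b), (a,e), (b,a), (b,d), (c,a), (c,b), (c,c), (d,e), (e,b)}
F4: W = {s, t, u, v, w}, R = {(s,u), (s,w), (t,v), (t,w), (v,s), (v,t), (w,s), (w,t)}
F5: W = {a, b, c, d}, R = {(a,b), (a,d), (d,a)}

none

This is the axiom for symmetry; its first-order frame correspondent is \forall x \forall y (Rxy \to Ryx).
F1: fails — Ruw but not Rwu.
F2: fails — Rcd but not Rdc.
F3: fails — Reb but not Rbe.
F4: fails — Rvs but not Rsv.
F5: fails — Rab but not Rba.
Valid on no frame.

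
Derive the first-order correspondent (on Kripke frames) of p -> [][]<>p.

This is a Sahlqvist (Geach-type) schema ◇^0□^0p → □^2◇^1p.
Minimal-valuation argument: fix x; take any y with xR^0y and any z with xR^2z. Set V(p) to the set of worlds R-reachable from y in exactly 0 steps. Then □^0p holds at y, so the antecedent holds at x; validity forces ◇^1p at z, giving a w with zR^1w and yR^0w.
First-order correspondent: forall x forall z (x R^2 z -> exists w (x = w & zRw)).

forall x forall z (x R^2 z -> exists w (x = w & zRw))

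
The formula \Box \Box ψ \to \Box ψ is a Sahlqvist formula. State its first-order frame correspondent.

density: \forall x \forall y (Rxy \to \exists z (Rxz \wedge Rzy))

Suppose □□ψ→□ψ is valid. Take Rxy and set V(ψ)={w : xR²w}. Then □□ψ at x, so □ψ at x, so ψ at y, i.e. ∃z(Rxz∧Rzy).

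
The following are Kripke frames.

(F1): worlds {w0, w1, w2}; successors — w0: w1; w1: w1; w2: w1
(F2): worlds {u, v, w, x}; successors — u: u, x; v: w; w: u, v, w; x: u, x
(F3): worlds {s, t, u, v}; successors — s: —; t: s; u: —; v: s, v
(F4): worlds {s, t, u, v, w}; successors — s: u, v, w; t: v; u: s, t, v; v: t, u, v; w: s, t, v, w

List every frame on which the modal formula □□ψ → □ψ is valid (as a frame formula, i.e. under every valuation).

(F1), (F2)

The schema corresponds to density: ∀x ∀y (Rxy → ∃z (Rxz ∧ Rzy)).
(F1): ✓.
(F2): ✓.
(F3): fails — Rts but no z with Rtz and Rzs.
(F4): fails — Rus but no z with Ruz and Rzs.
Valid on: (F1), (F2).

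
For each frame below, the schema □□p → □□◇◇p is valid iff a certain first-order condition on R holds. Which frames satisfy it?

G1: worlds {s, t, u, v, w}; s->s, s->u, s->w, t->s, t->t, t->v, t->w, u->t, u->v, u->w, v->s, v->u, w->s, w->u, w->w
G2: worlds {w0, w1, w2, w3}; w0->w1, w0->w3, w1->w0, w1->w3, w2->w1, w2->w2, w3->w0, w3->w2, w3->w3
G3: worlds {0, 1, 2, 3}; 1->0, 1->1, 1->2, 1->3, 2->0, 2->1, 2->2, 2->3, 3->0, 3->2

This is the axiom for a generalized confluence (Geach) condition; its first-order frame correspondent is ∀x ∀z (xR²z → ∃w (xR²w ∧ zR²w)).
G1: ✓.
G2: ✓.
G3: fails — 1R²0 but no w with 1R²w and 0R²w.

G1, G2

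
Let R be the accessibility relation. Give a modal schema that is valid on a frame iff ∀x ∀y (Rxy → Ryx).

p → □◇p

The condition is symmetry. The B schema p → □◇p defines it.
Suppose p→□◇p is valid. Take Rxy and set V(p)={x}. Then p at x, so □◇p at x, so ◇p at y, so some z with Ryz has p; z=x, i.e. Ryx.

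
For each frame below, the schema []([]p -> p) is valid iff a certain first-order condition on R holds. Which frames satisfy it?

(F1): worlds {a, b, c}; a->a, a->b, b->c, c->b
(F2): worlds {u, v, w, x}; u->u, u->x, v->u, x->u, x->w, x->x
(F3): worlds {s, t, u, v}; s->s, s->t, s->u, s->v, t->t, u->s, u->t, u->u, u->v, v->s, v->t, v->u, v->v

(F3)

This is the axiom for shift-reflexivity; its first-order frame correspondent is forall x forall y (Rxy -> Ryy).
(F1): fails — Rab but not Rbb.
(F2): fails — Rxw but not Rww.
(F3): satisfies the condition.
Valid on: (F3).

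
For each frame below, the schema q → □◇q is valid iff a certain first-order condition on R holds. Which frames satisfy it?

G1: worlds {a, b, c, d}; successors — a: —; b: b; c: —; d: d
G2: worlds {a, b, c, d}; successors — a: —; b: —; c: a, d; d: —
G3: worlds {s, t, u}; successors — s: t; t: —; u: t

G1

The schema corresponds to symmetry: ∀x ∀y (Rxy → Ryx).
G1: holds.
G2: fails — Rca but not Rac.
G3: fails — Rut but not Rtu.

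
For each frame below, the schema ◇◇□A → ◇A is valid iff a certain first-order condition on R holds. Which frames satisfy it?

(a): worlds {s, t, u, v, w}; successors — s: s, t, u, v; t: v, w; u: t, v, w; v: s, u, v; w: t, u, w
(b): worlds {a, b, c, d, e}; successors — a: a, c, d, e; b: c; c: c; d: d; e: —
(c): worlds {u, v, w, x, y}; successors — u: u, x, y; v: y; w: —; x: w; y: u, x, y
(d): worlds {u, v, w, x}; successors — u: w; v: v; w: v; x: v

Frame correspondent (Sahlqvist): ∀x ∀y (xR²y → ∃w (yRw ∧ xRw)) — i.e. a generalized confluence (Geach) condition.
(a): holds.
(b): fails — aR²e but no w with eRw and aRw.
(c): fails — uR²w but no t with wRt and uRt.
(d): fails — uR²v but no t with vRt and uRt.
Valid on: (a).

(a)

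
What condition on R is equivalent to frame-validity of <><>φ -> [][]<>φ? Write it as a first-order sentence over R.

This is a Sahlqvist (Geach-type) schema ◇^2□^0φ → □^2◇^1φ.
Minimal-valuation argument: fix x; take any y with xR^2y and any z with xR^2z. Set V(φ) to the set of worlds R-reachable from y in exactly 0 steps. Then □^0φ holds at y, so the antecedent holds at x; validity forces ◇^1φ at z, giving a w with zR^1w and yR^0w.
First-order correspondent: forall x forall y forall z ((x R^2 y & x R^2 z) -> exists w (y = w & zRw)).

forall x forall y forall z ((x R^2 y & x R^2 z) -> exists w (y = w & zRw))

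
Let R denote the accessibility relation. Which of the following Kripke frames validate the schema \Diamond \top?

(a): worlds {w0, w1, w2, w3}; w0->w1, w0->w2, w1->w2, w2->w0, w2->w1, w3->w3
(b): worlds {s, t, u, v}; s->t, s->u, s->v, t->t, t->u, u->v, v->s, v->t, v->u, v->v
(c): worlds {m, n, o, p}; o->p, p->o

The schema corresponds to seriality: \forall x \exists y Rxy.
(a): satisfies the condition.
(b): satisfies the condition.
(c): fails — world m has no successor.
Valid on: (a), (b).

(a), (b)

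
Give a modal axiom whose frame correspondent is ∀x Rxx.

□p → p

This is reflexivity; the standard corresponding axiom is T: □p → p.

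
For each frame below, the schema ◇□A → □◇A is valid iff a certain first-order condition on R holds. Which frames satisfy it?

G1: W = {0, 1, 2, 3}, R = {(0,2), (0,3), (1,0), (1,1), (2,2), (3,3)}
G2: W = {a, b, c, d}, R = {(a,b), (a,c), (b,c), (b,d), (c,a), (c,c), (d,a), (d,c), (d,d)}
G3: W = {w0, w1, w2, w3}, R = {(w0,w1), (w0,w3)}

G2

The schema corresponds to convergence: ∀x ∀y ∀z (Rxy ∧ Rxz → ∃w (Ryw ∧ Rzw)).
G1: fails — R02 and R03 but 2 and 3 have no common successor.
G2: satisfies the condition.
G3: fails — Rw0w1 and Rw0w1 but w1 and w1 have no common successor.
Valid on: G2.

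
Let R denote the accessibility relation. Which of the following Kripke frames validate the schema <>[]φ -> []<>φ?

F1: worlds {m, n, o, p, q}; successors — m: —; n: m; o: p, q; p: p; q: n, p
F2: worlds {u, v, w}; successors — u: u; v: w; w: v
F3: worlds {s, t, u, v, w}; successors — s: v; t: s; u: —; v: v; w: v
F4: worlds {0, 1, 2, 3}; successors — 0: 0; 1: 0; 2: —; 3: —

The schema corresponds to convergence: forall x forall y forall z (Rxy & Rxz -> exists w (Ryw & Rzw)).
F1: fails — Rnm and Rnm but m and m have no common successor.
F2: satisfies the condition.
F3: satisfies the condition.
F4: satisfies the condition.
Valid on: F2, F3, F4.

F2, F3, F4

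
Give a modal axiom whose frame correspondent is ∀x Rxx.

□p → p

This is reflexivity; the standard corresponding axiom is T: □p → p.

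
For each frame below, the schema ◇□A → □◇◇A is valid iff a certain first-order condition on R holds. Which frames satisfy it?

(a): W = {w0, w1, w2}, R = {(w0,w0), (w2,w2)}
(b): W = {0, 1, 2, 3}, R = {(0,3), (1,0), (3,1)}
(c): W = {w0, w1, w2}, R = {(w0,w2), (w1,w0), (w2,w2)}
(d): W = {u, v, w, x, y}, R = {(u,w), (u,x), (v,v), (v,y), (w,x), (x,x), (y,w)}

(a), (c)

This is the axiom for a generalized confluence (Geach) condition; its first-order frame correspondent is ∀x ∀y ∀z ((xRy ∧ xRz) → ∃w (yRw ∧ zR²w)).
(a): ✓.
(b): fails — 0R3, 0R3 but no w with 3Rw and 3R²w.
(c): ✓.
(d): fails — vRv, vRy but no t with vRt and yR²t.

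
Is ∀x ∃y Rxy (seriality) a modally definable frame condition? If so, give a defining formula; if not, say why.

The condition is seriality. A defining modal formula is □r → ◇r.

Definable; □r → ◇r defines it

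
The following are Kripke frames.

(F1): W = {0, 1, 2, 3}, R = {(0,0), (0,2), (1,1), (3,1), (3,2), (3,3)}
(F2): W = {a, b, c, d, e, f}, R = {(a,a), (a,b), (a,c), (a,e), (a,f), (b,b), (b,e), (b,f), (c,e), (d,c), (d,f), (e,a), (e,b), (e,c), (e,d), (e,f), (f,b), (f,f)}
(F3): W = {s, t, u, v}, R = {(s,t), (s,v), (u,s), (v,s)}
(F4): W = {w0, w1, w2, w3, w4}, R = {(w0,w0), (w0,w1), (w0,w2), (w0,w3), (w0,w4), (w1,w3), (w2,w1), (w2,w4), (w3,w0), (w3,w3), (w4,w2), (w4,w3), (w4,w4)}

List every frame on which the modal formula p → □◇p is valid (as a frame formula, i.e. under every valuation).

none

This is the axiom for symmetry; its first-order frame correspondent is ∀x ∀y (Rxy → Ryx).
(F1): fails — R32 but not R23.
(F2): fails — Rdc but not Rcd.
(F3): fails — Rus but not Rsu.
(F4): fails — Rw0w4 but not Rw4w0.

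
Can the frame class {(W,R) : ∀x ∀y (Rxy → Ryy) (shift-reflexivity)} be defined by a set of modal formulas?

Yes, by □(□p → p)

The condition is shift-reflexivity. A defining modal formula is □(□p → p).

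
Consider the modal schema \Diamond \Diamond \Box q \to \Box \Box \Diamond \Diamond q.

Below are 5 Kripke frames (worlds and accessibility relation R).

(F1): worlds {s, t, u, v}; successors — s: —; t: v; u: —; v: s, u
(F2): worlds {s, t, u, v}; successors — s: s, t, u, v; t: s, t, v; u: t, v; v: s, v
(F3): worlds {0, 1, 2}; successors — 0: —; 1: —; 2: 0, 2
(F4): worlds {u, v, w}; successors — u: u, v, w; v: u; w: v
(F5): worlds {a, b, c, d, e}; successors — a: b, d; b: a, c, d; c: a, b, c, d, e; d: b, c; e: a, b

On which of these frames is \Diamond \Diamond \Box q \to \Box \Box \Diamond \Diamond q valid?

(F2), (F5)

This is the axiom for a generalized confluence (Geach) condition; its first-order frame correspondent is \forall x \forall y \forall z ((x R^2 y \wedge x R^2 z) \to \exists w (yRw \wedge z R^2 w)).
(F1): fails — tR²s, tR²s but no w with sRw and sR²w.
(F2): condition met.
(F3): fails — 2R²0, 2R²0 but no w with 0Rw and 0R²w.
(F4): fails — uR²w, uR²w but no t with wRt and wR²t.
(F5): condition met.
Valid on: (F2), (F5).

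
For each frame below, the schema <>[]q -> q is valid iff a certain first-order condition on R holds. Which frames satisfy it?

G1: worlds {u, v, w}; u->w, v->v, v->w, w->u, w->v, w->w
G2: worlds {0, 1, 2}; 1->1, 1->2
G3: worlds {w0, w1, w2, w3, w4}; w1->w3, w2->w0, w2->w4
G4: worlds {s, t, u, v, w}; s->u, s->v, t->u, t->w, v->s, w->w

Frame correspondent (Sahlqvist): forall x forall y (Rxy -> Ryx) — i.e. symmetry.
G1: holds.
G2: fails — R12 but not R21.
G3: fails — Rw2w4 but not Rw4w2.
G4: fails — Rtw but not Rwt.

G1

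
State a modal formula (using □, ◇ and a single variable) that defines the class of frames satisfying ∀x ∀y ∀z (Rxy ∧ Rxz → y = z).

The condition is partial functionality. The CD schema ◇q → □q defines it.

◇q → □q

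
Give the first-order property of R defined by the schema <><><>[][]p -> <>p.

forall x forall y (x R^3 y -> exists w (y R^2 w & xRw))

This is a Sahlqvist (Geach-type) schema ◇^3□^2p → □^0◇^1p.
Minimal-valuation argument: fix x; take any y with xR^3y and any z with xR^0z. Set V(p) to the set of worlds R-reachable from y in exactly 2 steps. Then □^2p holds at y, so the antecedent holds at x; validity forces ◇^1p at z, giving a w with zR^1w and yR^2w.
First-order correspondent: forall x forall y (x R^3 y -> exists w (y R^2 w & xRw)).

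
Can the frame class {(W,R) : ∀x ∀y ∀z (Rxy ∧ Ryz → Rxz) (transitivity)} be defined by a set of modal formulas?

Yes, by □q → □□q

Yes: it is transitivity, defined by the 4 schema □q → □□q.
Suppose □q→□□q is valid. Take Rxy, Ryz and set V(q)={w : Rxw}. Then □q at x, so □□q at x, so □q at y, so q at z, i.e. Rxz.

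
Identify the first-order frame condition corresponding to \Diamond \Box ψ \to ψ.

symmetry: \forall x \forall y (Rxy \to Ryx)

This schema is equivalent to the B axiom ψ → □◇ψ.
It corresponds to symmetry: \forall x \forall y (Rxy \to Ryx).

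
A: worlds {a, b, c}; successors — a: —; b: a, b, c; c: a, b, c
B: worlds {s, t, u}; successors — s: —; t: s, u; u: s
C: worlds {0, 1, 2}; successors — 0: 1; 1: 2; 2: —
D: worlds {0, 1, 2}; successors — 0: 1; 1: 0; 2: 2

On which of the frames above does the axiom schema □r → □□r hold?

A, B

This is the axiom for transitivity; its first-order frame correspondent is ∀x ∀y ∀z (Rxy ∧ Ryz → Rxz).
A: holds.
B: holds.
C: fails — R01 and R12 but not R02.
D: fails — R01 and R10 but not R00.
Valid on: A, B.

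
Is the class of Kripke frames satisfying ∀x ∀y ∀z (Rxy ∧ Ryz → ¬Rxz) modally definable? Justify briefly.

If a class were modally definable it would be closed under surjective bounded morphisms (Goldblatt–Thomason).
The 7-cycle (worlds s,t,u,v,w,x,y with s→t→u→v→w→x→y→s) is intransitive. Mapping every world to a single reflexive point • is a surjective bounded morphism; the reflexive point is not intransitive (R••∧R•• but R••).
So no modal formula (or set of formulas) defines exactly the intransitive frames.

Not definable by any modal formula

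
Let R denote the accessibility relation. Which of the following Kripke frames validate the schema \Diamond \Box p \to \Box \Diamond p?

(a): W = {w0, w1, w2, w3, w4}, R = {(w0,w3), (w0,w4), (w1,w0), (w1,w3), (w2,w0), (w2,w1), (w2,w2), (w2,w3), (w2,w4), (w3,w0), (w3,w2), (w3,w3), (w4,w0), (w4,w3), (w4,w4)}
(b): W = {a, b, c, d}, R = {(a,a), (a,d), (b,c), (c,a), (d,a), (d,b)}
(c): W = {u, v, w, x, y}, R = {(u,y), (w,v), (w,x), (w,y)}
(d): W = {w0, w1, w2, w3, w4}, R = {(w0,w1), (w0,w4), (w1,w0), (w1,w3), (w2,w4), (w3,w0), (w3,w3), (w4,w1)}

This is the axiom for convergence; its first-order frame correspondent is \forall x \forall y \forall z (Rxy \wedge Rxz \to \exists w (Ryw \wedge Rzw)).
(a): satisfies the condition.
(b): fails — Rdb and Rda but b and a have no common successor.
(c): fails — Ruy and Ruy but y and y have no common successor.
(d): fails — Rw0w4 and Rw0w1 but w4 and w1 have no common successor.
Valid on: (a).

(a)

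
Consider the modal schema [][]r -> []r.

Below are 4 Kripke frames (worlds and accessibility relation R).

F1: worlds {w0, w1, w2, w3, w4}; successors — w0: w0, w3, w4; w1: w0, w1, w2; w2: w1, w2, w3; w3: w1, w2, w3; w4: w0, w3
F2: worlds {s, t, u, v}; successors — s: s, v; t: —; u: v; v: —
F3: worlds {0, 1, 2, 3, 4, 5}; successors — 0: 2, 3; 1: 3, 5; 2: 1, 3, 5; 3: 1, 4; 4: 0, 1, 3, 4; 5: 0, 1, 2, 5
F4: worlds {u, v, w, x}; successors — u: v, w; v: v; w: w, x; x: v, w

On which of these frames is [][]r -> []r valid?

This is the axiom for density; its first-order frame correspondent is forall x forall y (Rxy -> exists z (Rxz & Rzy)).
F1: satisfies the condition.
F2: fails — Ruv but no z with Ruz and Rzv.
F3: fails — R02 but no z with R0z and Rz2.
F4: satisfies the condition.
Valid on: F1, F4.

F1, F4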